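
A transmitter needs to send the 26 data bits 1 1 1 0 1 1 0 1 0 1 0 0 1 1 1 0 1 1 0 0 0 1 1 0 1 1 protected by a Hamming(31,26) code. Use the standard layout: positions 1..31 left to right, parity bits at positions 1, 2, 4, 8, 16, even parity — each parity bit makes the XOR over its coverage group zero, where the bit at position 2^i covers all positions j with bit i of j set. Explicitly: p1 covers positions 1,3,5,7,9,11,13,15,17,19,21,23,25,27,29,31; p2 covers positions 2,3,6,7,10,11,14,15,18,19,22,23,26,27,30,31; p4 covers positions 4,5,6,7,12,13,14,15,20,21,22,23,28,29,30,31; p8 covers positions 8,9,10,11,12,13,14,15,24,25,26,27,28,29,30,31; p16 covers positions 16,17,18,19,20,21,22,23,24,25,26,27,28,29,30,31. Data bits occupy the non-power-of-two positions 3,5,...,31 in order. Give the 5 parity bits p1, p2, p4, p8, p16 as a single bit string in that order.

11001

Place data bits at non-power-of-two positions: b3=1, b5=1, b6=1, b7=0, b9=1, b10=1, b11=0, b12=1, b13=0, b14=1, b15=0, b17=0, b18=1, b19=1, b20=1, b21=0, b22=1, b23=1, b24=0, b25=0, b26=0, b27=1, b28=1, b29=0, b30=1, b31=1.
p1 = XOR of data positions {3,5,7,9,11,13,15,17,19,21,23,25,27,29,31} = 1⊕1⊕0⊕1⊕0⊕0⊕0⊕0⊕1⊕0⊕1⊕0⊕1⊕0⊕1 = 1
p2 = XOR of data positions {3,6,7,10,11,14,15,18,19,22,23,26,27,30,31} = 1⊕1⊕0⊕1⊕0⊕1⊕0⊕1⊕1⊕1⊕1⊕0⊕1⊕1⊕1 = 1
p4 = XOR of data positions {5,6,7,12,13,14,15,20,21,22,23,28,29,30,31} = 1⊕1⊕0⊕1⊕0⊕1⊕0⊕1⊕0⊕1⊕1⊕1⊕0⊕1⊕1 = 0
p8 = XOR of data positions {9,10,11,12,13,14,15,24,25,26,27,28,29,30,31} = 1⊕1⊕0⊕1⊕0⊕1⊕0⊕0⊕0⊕0⊕1⊕1⊕0⊕1⊕1 = 0
p16 = XOR of data positions {17,18,19,20,21,22,23,24,25,26,27,28,29,30,31} = 0⊕1⊕1⊕1⊕0⊕1⊕1⊕0⊕0⊕0⊕1⊕1⊕0⊕1⊕1 = 1
Parity bits p1,p2,p4,p8,p16 = 11001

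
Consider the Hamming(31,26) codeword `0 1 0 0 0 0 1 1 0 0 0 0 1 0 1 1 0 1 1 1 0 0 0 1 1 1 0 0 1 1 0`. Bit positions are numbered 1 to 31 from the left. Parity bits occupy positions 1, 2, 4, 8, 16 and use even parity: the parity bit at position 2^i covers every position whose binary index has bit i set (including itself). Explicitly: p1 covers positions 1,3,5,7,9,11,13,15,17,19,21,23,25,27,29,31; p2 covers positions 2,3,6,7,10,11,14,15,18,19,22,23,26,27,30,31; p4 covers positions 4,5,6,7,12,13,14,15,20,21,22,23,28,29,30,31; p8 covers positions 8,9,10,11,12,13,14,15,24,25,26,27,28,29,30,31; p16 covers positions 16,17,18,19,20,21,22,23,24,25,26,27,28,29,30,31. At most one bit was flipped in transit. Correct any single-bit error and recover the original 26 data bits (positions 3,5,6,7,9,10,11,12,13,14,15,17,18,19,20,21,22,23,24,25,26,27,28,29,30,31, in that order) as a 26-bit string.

00010000101001100011100110

s1: b1⊕b3⊕b5⊕b7⊕b9⊕b11⊕b13⊕b15⊕b17⊕b19⊕b21⊕b23⊕b25⊕b27⊕b29⊕b31 = 0⊕0⊕0⊕1⊕0⊕0⊕1⊕1⊕0⊕1⊕0⊕0⊕1⊕0⊕1⊕0 = 0
s2: b2⊕b3⊕b6⊕b7⊕b10⊕b11⊕b14⊕b15⊕b18⊕b19⊕b22⊕b23⊕b26⊕b27⊕b30⊕b31 = 1⊕0⊕0⊕1⊕0⊕0⊕0⊕1⊕1⊕1⊕0⊕0⊕1⊕0⊕1⊕0 = 1
s4: b4⊕b5⊕b6⊕b7⊕b12⊕b13⊕b14⊕b15⊕b20⊕b21⊕b22⊕b23⊕b28⊕b29⊕b30⊕b31 = 0⊕0⊕0⊕1⊕0⊕1⊕0⊕1⊕1⊕0⊕0⊕0⊕0⊕1⊕1⊕0 = 0
s8: b8⊕b9⊕b10⊕b11⊕b12⊕b13⊕b14⊕b15⊕b24⊕b25⊕b26⊕b27⊕b28⊕b29⊕b30⊕b31 = 1⊕0⊕0⊕0⊕0⊕1⊕0⊕1⊕1⊕1⊕1⊕0⊕0⊕1⊕1⊕0 = 0
s16: b16⊕b17⊕b18⊕b19⊕b20⊕b21⊕b22⊕b23⊕b24⊕b25⊕b26⊕b27⊕b28⊕b29⊕b30⊕b31 = 1⊕0⊕1⊕1⊕1⊕0⊕0⊕0⊕1⊕1⊕1⊕0⊕0⊕1⊕1⊕0 = 1
Syndrome (s16...s1) = 10010 → position 18.
Flip bit 18: corrected codeword = 0100001100001011001100011100110
Data bits at positions 3,5,6,7,9,10,11,12,13,14,15,17,18,19,20,21,22,23,24,25,26,27,28,29,30,31: 00010000101001100011100110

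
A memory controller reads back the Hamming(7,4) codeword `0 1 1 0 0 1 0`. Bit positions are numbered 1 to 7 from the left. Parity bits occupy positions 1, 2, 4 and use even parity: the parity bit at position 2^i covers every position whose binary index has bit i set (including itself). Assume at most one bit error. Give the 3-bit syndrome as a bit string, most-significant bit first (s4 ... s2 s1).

s1: b1⊕b3⊕b5⊕b7 = 0⊕1⊕0⊕0 = 1
s2: b2⊕b3⊕b6⊕b7 = 1⊕1⊕1⊕0 = 1
s4: b4⊕b5⊕b6⊕b7 = 0⊕0⊕1⊕0 = 1
Syndrome (s4...s1) = 111 → position 7.

111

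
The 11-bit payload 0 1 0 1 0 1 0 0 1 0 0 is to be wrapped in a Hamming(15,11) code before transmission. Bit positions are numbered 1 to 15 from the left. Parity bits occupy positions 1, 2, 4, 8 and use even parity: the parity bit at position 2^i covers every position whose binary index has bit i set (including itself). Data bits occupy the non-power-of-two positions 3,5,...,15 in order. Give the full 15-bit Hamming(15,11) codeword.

Place data bits at non-power-of-two positions: b3=0, b5=1, b6=0, b7=1, b9=0, b10=1, b11=0, b12=0, b13=1, b14=0, b15=0.
p1 = XOR of data positions {3,5,7,9,11,13,15} = 0⊕1⊕1⊕0⊕0⊕1⊕0 = 1
p2 = XOR of data positions {3,6,7,10,11,14,15} = 0⊕0⊕1⊕1⊕0⊕0⊕0 = 0
p4 = XOR of data positions {5,6,7,12,13,14,15} = 1⊕0⊕1⊕0⊕1⊕0⊕0 = 1
p8 = XOR of data positions {9,10,11,12,13,14,15} = 0⊕1⊕0⊕0⊕1⊕0⊕0 = 0
Codeword b1..b15 = 100110100100100

100110100100100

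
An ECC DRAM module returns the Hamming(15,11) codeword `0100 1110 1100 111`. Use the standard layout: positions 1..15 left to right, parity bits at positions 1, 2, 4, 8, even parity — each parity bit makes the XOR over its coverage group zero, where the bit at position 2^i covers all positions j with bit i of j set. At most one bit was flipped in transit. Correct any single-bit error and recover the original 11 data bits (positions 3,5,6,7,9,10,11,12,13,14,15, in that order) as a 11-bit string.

s1: b1⊕b3⊕b5⊕b7⊕b9⊕b11⊕b13⊕b15 = 0⊕0⊕1⊕1⊕1⊕0⊕1⊕1 = 1
s2: b2⊕b3⊕b6⊕b7⊕b10⊕b11⊕b14⊕b15 = 1⊕0⊕1⊕1⊕1⊕0⊕1⊕1 = 0
s4: b4⊕b5⊕b6⊕b7⊕b12⊕b13⊕b14⊕b15 = 0⊕1⊕1⊕1⊕0⊕1⊕1⊕1 = 0
s8: b8⊕b9⊕b10⊕b11⊕b12⊕b13⊕b14⊕b15 = 0⊕1⊕1⊕0⊕0⊕1⊕1⊕1 = 1
Syndrome (s8...s1) = 1001 → position 9.
Flip bit 9: corrected codeword = 010011100100111
Data bits at positions 3,5,6,7,9,10,11,12,13,14,15: 01110100111

01110100111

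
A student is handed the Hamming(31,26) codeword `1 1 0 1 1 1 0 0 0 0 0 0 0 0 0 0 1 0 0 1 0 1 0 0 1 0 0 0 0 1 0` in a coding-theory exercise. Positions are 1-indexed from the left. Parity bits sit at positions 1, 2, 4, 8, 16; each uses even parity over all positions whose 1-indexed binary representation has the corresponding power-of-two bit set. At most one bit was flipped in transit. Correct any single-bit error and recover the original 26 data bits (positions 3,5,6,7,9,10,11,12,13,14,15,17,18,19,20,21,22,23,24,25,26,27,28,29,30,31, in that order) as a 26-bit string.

s1: b1⊕b3⊕b5⊕b7⊕b9⊕b11⊕b13⊕b15⊕b17⊕b19⊕b21⊕b23⊕b25⊕b27⊕b29⊕b31 = 1⊕0⊕1⊕0⊕0⊕0⊕0⊕0⊕1⊕0⊕0⊕0⊕1⊕0⊕0⊕0 = 0
s2: b2⊕b3⊕b6⊕b7⊕b10⊕b11⊕b14⊕b15⊕b18⊕b19⊕b22⊕b23⊕b26⊕b27⊕b30⊕b31 = 1⊕0⊕1⊕0⊕0⊕0⊕0⊕0⊕0⊕0⊕1⊕0⊕0⊕0⊕1⊕0 = 0
s4: b4⊕b5⊕b6⊕b7⊕b12⊕b13⊕b14⊕b15⊕b20⊕b21⊕b22⊕b23⊕b28⊕b29⊕b30⊕b31 = 1⊕1⊕1⊕0⊕0⊕0⊕0⊕0⊕1⊕0⊕1⊕0⊕0⊕0⊕1⊕0 = 0
s8: b8⊕b9⊕b10⊕b11⊕b12⊕b13⊕b14⊕b15⊕b24⊕b25⊕b26⊕b27⊕b28⊕b29⊕b30⊕b31 = 0⊕0⊕0⊕0⊕0⊕0⊕0⊕0⊕0⊕1⊕0⊕0⊕0⊕0⊕1⊕0 = 0
s16: b16⊕b17⊕b18⊕b19⊕b20⊕b21⊕b22⊕b23⊕b24⊕b25⊕b26⊕b27⊕b28⊕b29⊕b30⊕b31 = 0⊕1⊕0⊕0⊕1⊕0⊕1⊕0⊕0⊕1⊕0⊕0⊕0⊕0⊕1⊕0 = 1
Syndrome (s16...s1) = 10000 → position 16.
Flip bit 16: corrected codeword = 1101110000000001100101001000010
Data bits at positions 3,5,6,7,9,10,11,12,13,14,15,17,18,19,20,21,22,23,24,25,26,27,28,29,30,31: 01100000000100101001000010

01100000000100101001000010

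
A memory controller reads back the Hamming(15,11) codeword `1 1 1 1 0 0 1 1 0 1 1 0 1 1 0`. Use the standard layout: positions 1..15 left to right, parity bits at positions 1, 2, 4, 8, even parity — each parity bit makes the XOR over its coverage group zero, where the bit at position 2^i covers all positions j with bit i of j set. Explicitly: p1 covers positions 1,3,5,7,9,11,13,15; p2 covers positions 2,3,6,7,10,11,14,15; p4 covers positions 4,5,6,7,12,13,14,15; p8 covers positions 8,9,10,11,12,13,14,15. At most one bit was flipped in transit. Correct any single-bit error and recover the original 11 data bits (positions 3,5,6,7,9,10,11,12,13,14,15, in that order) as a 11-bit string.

10011110110

s1: b1⊕b3⊕b5⊕b7⊕b9⊕b11⊕b13⊕b15 = 1⊕1⊕0⊕1⊕0⊕1⊕1⊕0 = 1
s2: b2⊕b3⊕b6⊕b7⊕b10⊕b11⊕b14⊕b15 = 1⊕1⊕0⊕1⊕1⊕1⊕1⊕0 = 0
s4: b4⊕b5⊕b6⊕b7⊕b12⊕b13⊕b14⊕b15 = 1⊕0⊕0⊕1⊕0⊕1⊕1⊕0 = 0
s8: b8⊕b9⊕b10⊕b11⊕b12⊕b13⊕b14⊕b15 = 1⊕0⊕1⊕1⊕0⊕1⊕1⊕0 = 1
Syndrome (s8...s1) = 1001 → position 9.
Flip bit 9: corrected codeword = 111100111110110
Data bits at positions 3,5,6,7,9,10,11,12,13,14,15: 10011110110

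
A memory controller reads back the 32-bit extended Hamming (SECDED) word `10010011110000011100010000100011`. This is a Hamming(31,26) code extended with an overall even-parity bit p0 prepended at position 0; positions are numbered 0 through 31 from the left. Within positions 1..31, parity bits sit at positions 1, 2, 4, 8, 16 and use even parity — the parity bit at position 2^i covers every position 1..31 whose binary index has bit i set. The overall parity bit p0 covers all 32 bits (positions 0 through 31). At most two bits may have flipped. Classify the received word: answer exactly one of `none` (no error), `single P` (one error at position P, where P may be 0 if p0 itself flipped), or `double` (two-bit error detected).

s1: b1⊕b3⊕b5⊕b7⊕b9⊕b11⊕b13⊕b15⊕b17⊕b19⊕b21⊕b23⊕b25⊕b27⊕b29⊕b31 = 0⊕1⊕0⊕1⊕1⊕0⊕0⊕1⊕1⊕0⊕1⊕0⊕0⊕0⊕0⊕1 = 1
s2: b2⊕b3⊕b6⊕b7⊕b10⊕b11⊕b14⊕b15⊕b18⊕b19⊕b22⊕b23⊕b26⊕b27⊕b30⊕b31 = 0⊕1⊕1⊕1⊕0⊕0⊕0⊕1⊕0⊕0⊕0⊕0⊕1⊕0⊕1⊕1 = 1
s4: b4⊕b5⊕b6⊕b7⊕b12⊕b13⊕b14⊕b15⊕b20⊕b21⊕b22⊕b23⊕b28⊕b29⊕b30⊕b31 = 0⊕0⊕1⊕1⊕0⊕0⊕0⊕1⊕0⊕1⊕0⊕0⊕0⊕0⊕1⊕1 = 0
s8: b8⊕b9⊕b10⊕b11⊕b12⊕b13⊕b14⊕b15⊕b24⊕b25⊕b26⊕b27⊕b28⊕b29⊕b30⊕b31 = 1⊕1⊕0⊕0⊕0⊕0⊕0⊕1⊕0⊕0⊕1⊕0⊕0⊕0⊕1⊕1 = 0
s16: b16⊕b17⊕b18⊕b19⊕b20⊕b21⊕b22⊕b23⊕b24⊕b25⊕b26⊕b27⊕b28⊕b29⊕b30⊕b31 = 1⊕1⊕0⊕0⊕0⊕1⊕0⊕0⊕0⊕0⊕1⊕0⊕0⊕0⊕1⊕1 = 0
Syndrome (s16...s1) = 00011 → position 3.
Overall parity (XOR of all 32 bits, including p0): 1⊕0⊕0⊕1⊕0⊕0⊕1⊕1⊕1⊕1⊕0⊕0⊕0⊕0⊕0⊕1⊕1⊕1⊕0⊕0⊕0⊕1⊕0⊕0⊕0⊕0⊕1⊕0⊕0⊕0⊕1⊕1 = 1
Overall=1, syndrome position=3 → single-bit error at position 3.

single 3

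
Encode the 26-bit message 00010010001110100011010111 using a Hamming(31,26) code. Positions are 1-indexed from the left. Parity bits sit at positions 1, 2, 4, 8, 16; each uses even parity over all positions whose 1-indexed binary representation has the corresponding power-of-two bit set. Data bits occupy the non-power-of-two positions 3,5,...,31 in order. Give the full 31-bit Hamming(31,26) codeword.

0100001000100011110100011010111

Place data bits at non-power-of-two positions: b3=0, b5=0, b6=0, b7=1, b9=0, b10=0, b11=1, b12=0, b13=0, b14=0, b15=1, b17=1, b18=1, b19=0, b20=1, b21=0, b22=0, b23=0, b24=1, b25=1, b26=0, b27=1, b28=0, b29=1, b30=1, b31=1.
p1 = XOR of data positions {3,5,7,9,11,13,15,17,19,21,23,25,27,29,31} = 0⊕0⊕1⊕0⊕1⊕0⊕1⊕1⊕0⊕0⊕0⊕1⊕1⊕1⊕1 = 0
p2 = XOR of data positions {3,6,7,10,11,14,15,18,19,22,23,26,27,30,31} = 0⊕0⊕1⊕0⊕1⊕0⊕1⊕1⊕0⊕0⊕0⊕0⊕1⊕1⊕1 = 1
p4 = XOR of data positions {5,6,7,12,13,14,15,20,21,22,23,28,29,30,31} = 0⊕0⊕1⊕0⊕0⊕0⊕1⊕1⊕0⊕0⊕0⊕0⊕1⊕1⊕1 = 0
p8 = XOR of data positions {9,10,11,12,13,14,15,24,25,26,27,28,29,30,31} = 0⊕0⊕1⊕0⊕0⊕0⊕1⊕1⊕1⊕0⊕1⊕0⊕1⊕1⊕1 = 0
p16 = XOR of data positions {17,18,19,20,21,22,23,24,25,26,27,28,29,30,31} = 1⊕1⊕0⊕1⊕0⊕0⊕0⊕1⊕1⊕0⊕1⊕0⊕1⊕1⊕1 = 1
Codeword b1..b31 = 0100001000100011110100011010111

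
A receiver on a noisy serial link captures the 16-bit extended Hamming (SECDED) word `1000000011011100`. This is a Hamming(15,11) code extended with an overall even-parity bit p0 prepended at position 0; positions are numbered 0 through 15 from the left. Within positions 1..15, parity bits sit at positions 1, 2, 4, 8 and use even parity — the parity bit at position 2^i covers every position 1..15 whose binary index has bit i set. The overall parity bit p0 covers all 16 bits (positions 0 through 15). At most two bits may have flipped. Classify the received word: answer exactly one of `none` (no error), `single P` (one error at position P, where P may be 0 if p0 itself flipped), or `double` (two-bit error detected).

double

s1: b1⊕b3⊕b5⊕b7⊕b9⊕b11⊕b13⊕b15 = 0⊕0⊕0⊕0⊕1⊕1⊕1⊕0 = 1
s2: b2⊕b3⊕b6⊕b7⊕b10⊕b11⊕b14⊕b15 = 0⊕0⊕0⊕0⊕0⊕1⊕0⊕0 = 1
s4: b4⊕b5⊕b6⊕b7⊕b12⊕b13⊕b14⊕b15 = 0⊕0⊕0⊕0⊕1⊕1⊕0⊕0 = 0
s8: b8⊕b9⊕b10⊕b11⊕b12⊕b13⊕b14⊕b15 = 1⊕1⊕0⊕1⊕1⊕1⊕0⊕0 = 1
Syndrome (s8...s1) = 1011 → position 11.
Overall parity (XOR of all 16 bits, including p0): 1⊕0⊕0⊕0⊕0⊕0⊕0⊕0⊕1⊕1⊕0⊕1⊕1⊕1⊕0⊕0 = 0
Overall=0, syndrome position=11 → double-bit error detected (uncorrectable).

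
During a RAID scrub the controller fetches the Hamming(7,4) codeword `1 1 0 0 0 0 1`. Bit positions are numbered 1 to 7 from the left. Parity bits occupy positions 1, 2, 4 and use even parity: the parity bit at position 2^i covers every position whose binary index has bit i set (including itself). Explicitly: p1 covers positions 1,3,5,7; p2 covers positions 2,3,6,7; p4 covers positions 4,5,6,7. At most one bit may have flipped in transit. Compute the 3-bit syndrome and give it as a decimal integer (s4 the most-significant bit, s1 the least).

s1: b1⊕b3⊕b5⊕b7 = 1⊕0⊕0⊕1 = 0
s2: b2⊕b3⊕b6⊕b7 = 1⊕0⊕0⊕1 = 0
s4: b4⊕b5⊕b6⊕b7 = 0⊕0⊕0⊕1 = 1
Syndrome (s4...s1) = 100 → position 4.

4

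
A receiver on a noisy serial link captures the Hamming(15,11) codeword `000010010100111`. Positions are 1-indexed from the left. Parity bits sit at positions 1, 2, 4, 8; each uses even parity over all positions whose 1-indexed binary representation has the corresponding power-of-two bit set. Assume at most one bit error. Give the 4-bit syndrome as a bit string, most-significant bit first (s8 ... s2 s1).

1011

s1: b1⊕b3⊕b5⊕b7⊕b9⊕b11⊕b13⊕b15 = 0⊕0⊕1⊕0⊕0⊕0⊕1⊕1 = 1
s2: b2⊕b3⊕b6⊕b7⊕b10⊕b11⊕b14⊕b15 = 0⊕0⊕0⊕0⊕1⊕0⊕1⊕1 = 1
s4: b4⊕b5⊕b6⊕b7⊕b12⊕b13⊕b14⊕b15 = 0⊕1⊕0⊕0⊕0⊕1⊕1⊕1 = 0
s8: b8⊕b9⊕b10⊕b11⊕b12⊕b13⊕b14⊕b15 = 1⊕0⊕1⊕0⊕0⊕1⊕1⊕1 = 1
Syndrome (s8...s1) = 1011 → position 11.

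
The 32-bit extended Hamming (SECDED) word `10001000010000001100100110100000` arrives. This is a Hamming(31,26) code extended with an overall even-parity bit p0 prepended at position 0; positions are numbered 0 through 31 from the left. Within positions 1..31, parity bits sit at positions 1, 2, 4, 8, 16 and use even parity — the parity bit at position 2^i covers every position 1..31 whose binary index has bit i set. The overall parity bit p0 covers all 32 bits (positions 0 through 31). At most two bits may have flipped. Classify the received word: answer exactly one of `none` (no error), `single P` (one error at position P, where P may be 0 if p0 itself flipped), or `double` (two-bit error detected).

single 13

s1: b1⊕b3⊕b5⊕b7⊕b9⊕b11⊕b13⊕b15⊕b17⊕b19⊕b21⊕b23⊕b25⊕b27⊕b29⊕b31 = 0⊕0⊕0⊕0⊕1⊕0⊕0⊕0⊕1⊕0⊕0⊕1⊕0⊕0⊕0⊕0 = 1
s2: b2⊕b3⊕b6⊕b7⊕b10⊕b11⊕b14⊕b15⊕b18⊕b19⊕b22⊕b23⊕b26⊕b27⊕b30⊕b31 = 0⊕0⊕0⊕0⊕0⊕0⊕0⊕0⊕0⊕0⊕0⊕1⊕1⊕0⊕0⊕0 = 0
s4: b4⊕b5⊕b6⊕b7⊕b12⊕b13⊕b14⊕b15⊕b20⊕b21⊕b22⊕b23⊕b28⊕b29⊕b30⊕b31 = 1⊕0⊕0⊕0⊕0⊕0⊕0⊕0⊕1⊕0⊕0⊕1⊕0⊕0⊕0⊕0 = 1
s8: b8⊕b9⊕b10⊕b11⊕b12⊕b13⊕b14⊕b15⊕b24⊕b25⊕b26⊕b27⊕b28⊕b29⊕b30⊕b31 = 0⊕1⊕0⊕0⊕0⊕0⊕0⊕0⊕1⊕0⊕1⊕0⊕0⊕0⊕0⊕0 = 1
s16: b16⊕b17⊕b18⊕b19⊕b20⊕b21⊕b22⊕b23⊕b24⊕b25⊕b26⊕b27⊕b28⊕b29⊕b30⊕b31 = 1⊕1⊕0⊕0⊕1⊕0⊕0⊕1⊕1⊕0⊕1⊕0⊕0⊕0⊕0⊕0 = 0
Syndrome (s16...s1) = 01101 → position 13.
Overall parity (XOR of all 32 bits, including p0): 1⊕0⊕0⊕0⊕1⊕0⊕0⊕0⊕0⊕1⊕0⊕0⊕0⊕0⊕0⊕0⊕1⊕1⊕0⊕0⊕1⊕0⊕0⊕1⊕1⊕0⊕1⊕0⊕0⊕0⊕0⊕0 = 1
Overall=1, syndrome position=13 → single-bit error at position 13.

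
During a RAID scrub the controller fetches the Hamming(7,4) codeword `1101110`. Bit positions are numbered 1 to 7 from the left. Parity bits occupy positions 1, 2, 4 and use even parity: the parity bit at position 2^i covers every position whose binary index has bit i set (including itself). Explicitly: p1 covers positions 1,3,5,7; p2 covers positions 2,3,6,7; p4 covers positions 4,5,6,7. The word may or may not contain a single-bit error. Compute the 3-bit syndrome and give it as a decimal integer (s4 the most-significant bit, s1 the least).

s1: b1⊕b3⊕b5⊕b7 = 1⊕0⊕1⊕0 = 0
s2: b2⊕b3⊕b6⊕b7 = 1⊕0⊕1⊕0 = 0
s4: b4⊕b5⊕b6⊕b7 = 1⊕1⊕1⊕0 = 1
Syndrome (s4...s1) = 100 → position 4.

4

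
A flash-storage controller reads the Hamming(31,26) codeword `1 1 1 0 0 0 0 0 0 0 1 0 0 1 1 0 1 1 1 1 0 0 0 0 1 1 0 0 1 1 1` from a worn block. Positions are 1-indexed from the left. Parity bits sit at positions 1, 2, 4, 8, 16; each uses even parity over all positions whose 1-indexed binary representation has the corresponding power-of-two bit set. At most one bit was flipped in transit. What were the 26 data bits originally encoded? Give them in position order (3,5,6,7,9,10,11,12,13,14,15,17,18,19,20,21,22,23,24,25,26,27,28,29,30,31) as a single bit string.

10000010011011100001100111

s1: b1⊕b3⊕b5⊕b7⊕b9⊕b11⊕b13⊕b15⊕b17⊕b19⊕b21⊕b23⊕b25⊕b27⊕b29⊕b31 = 1⊕1⊕0⊕0⊕0⊕1⊕0⊕1⊕1⊕1⊕0⊕0⊕1⊕0⊕1⊕1 = 1
s2: b2⊕b3⊕b6⊕b7⊕b10⊕b11⊕b14⊕b15⊕b18⊕b19⊕b22⊕b23⊕b26⊕b27⊕b30⊕b31 = 1⊕1⊕0⊕0⊕0⊕1⊕1⊕1⊕1⊕1⊕0⊕0⊕1⊕0⊕1⊕1 = 0
s4: b4⊕b5⊕b6⊕b7⊕b12⊕b13⊕b14⊕b15⊕b20⊕b21⊕b22⊕b23⊕b28⊕b29⊕b30⊕b31 = 0⊕0⊕0⊕0⊕0⊕0⊕1⊕1⊕1⊕0⊕0⊕0⊕0⊕1⊕1⊕1 = 0
s8: b8⊕b9⊕b10⊕b11⊕b12⊕b13⊕b14⊕b15⊕b24⊕b25⊕b26⊕b27⊕b28⊕b29⊕b30⊕b31 = 0⊕0⊕0⊕1⊕0⊕0⊕1⊕1⊕0⊕1⊕1⊕0⊕0⊕1⊕1⊕1 = 0
s16: b16⊕b17⊕b18⊕b19⊕b20⊕b21⊕b22⊕b23⊕b24⊕b25⊕b26⊕b27⊕b28⊕b29⊕b30⊕b31 = 0⊕1⊕1⊕1⊕1⊕0⊕0⊕0⊕0⊕1⊕1⊕0⊕0⊕1⊕1⊕1 = 1
Syndrome (s16...s1) = 10001 → position 17.
Flip bit 17: corrected codeword = 1110000000100110011100001100111
Data bits at positions 3,5,6,7,9,10,11,12,13,14,15,17,18,19,20,21,22,23,24,25,26,27,28,29,30,31: 10000010011011100001100111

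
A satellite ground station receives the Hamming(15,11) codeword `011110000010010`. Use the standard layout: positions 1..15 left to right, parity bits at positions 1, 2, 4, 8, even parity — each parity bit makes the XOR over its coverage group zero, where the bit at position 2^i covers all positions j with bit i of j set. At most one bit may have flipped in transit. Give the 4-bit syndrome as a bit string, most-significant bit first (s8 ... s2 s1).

s1: b1⊕b3⊕b5⊕b7⊕b9⊕b11⊕b13⊕b15 = 0⊕1⊕1⊕0⊕0⊕1⊕0⊕0 = 1
s2: b2⊕b3⊕b6⊕b7⊕b10⊕b11⊕b14⊕b15 = 1⊕1⊕0⊕0⊕0⊕1⊕1⊕0 = 0
s4: b4⊕b5⊕b6⊕b7⊕b12⊕b13⊕b14⊕b15 = 1⊕1⊕0⊕0⊕0⊕0⊕1⊕0 = 1
s8: b8⊕b9⊕b10⊕b11⊕b12⊕b13⊕b14⊕b15 = 0⊕0⊕0⊕1⊕0⊕0⊕1⊕0 = 0
Syndrome (s8...s1) = 0101 → position 5.

0101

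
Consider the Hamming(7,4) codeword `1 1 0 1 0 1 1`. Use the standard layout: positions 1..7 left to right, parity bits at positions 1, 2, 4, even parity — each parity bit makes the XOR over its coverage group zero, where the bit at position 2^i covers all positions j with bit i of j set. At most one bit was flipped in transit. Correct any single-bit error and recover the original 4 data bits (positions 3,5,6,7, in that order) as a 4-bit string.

s1: b1⊕b3⊕b5⊕b7 = 1⊕0⊕0⊕1 = 0
s2: b2⊕b3⊕b6⊕b7 = 1⊕0⊕1⊕1 = 1
s4: b4⊕b5⊕b6⊕b7 = 1⊕0⊕1⊕1 = 1
Syndrome (s4...s1) = 110 → position 6.
Flip bit 6: corrected codeword = 1101001
Data bits at positions 3,5,6,7: 0001

0001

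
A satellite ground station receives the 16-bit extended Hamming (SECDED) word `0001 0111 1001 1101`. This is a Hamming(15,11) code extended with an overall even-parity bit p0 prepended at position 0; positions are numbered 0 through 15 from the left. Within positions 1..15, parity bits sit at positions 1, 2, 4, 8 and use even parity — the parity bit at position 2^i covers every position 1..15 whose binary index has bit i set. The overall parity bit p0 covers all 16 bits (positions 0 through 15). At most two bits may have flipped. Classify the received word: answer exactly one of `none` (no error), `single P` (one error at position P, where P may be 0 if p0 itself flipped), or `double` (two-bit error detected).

s1: b1⊕b3⊕b5⊕b7⊕b9⊕b11⊕b13⊕b15 = 0⊕1⊕1⊕1⊕0⊕1⊕1⊕1 = 0
s2: b2⊕b3⊕b6⊕b7⊕b10⊕b11⊕b14⊕b15 = 0⊕1⊕1⊕1⊕0⊕1⊕0⊕1 = 1
s4: b4⊕b5⊕b6⊕b7⊕b12⊕b13⊕b14⊕b15 = 0⊕1⊕1⊕1⊕1⊕1⊕0⊕1 = 0
s8: b8⊕b9⊕b10⊕b11⊕b12⊕b13⊕b14⊕b15 = 1⊕0⊕0⊕1⊕1⊕1⊕0⊕1 = 1
Syndrome (s8...s1) = 1010 → position 10.
Overall parity (XOR of all 16 bits, including p0): 0⊕0⊕0⊕1⊕0⊕1⊕1⊕1⊕1⊕0⊕0⊕1⊕1⊕1⊕0⊕1 = 1
Overall=1, syndrome position=10 → single-bit error at position 10.

single 10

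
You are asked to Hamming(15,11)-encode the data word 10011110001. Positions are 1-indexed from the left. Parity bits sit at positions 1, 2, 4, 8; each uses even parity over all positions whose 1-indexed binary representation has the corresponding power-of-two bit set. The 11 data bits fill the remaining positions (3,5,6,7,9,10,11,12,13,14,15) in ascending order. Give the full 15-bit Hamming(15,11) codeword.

111000101110001

Place data bits at non-power-of-two positions: b3=1, b5=0, b6=0, b7=1, b9=1, b10=1, b11=1, b12=0, b13=0, b14=0, b15=1.
p1 = XOR of data positions {3,5,7,9,11,13,15} = 1⊕0⊕1⊕1⊕1⊕0⊕1 = 1
p2 = XOR of data positions {3,6,7,10,11,14,15} = 1⊕0⊕1⊕1⊕1⊕0⊕1 = 1
p4 = XOR of data positions {5,6,7,12,13,14,15} = 0⊕0⊕1⊕0⊕0⊕0⊕1 = 0
p8 = XOR of data positions {9,10,11,12,13,14,15} = 1⊕1⊕1⊕0⊕0⊕0⊕1 = 0
Codeword b1..b15 = 111000101110001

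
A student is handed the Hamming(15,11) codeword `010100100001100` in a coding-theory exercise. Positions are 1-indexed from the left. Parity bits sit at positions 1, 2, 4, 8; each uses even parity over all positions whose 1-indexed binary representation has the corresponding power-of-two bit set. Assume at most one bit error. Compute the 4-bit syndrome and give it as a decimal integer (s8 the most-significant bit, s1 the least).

0

s1: b1⊕b3⊕b5⊕b7⊕b9⊕b11⊕b13⊕b15 = 0⊕0⊕0⊕1⊕0⊕0⊕1⊕0 = 0
s2: b2⊕b3⊕b6⊕b7⊕b10⊕b11⊕b14⊕b15 = 1⊕0⊕0⊕1⊕0⊕0⊕0⊕0 = 0
s4: b4⊕b5⊕b6⊕b7⊕b12⊕b13⊕b14⊕b15 = 1⊕0⊕0⊕1⊕1⊕1⊕0⊕0 = 0
s8: b8⊕b9⊕b10⊕b11⊕b12⊕b13⊕b14⊕b15 = 0⊕0⊕0⊕0⊕1⊕1⊕0⊕0 = 0
Syndrome (s8...s1) = 0000 → position 0 (no error).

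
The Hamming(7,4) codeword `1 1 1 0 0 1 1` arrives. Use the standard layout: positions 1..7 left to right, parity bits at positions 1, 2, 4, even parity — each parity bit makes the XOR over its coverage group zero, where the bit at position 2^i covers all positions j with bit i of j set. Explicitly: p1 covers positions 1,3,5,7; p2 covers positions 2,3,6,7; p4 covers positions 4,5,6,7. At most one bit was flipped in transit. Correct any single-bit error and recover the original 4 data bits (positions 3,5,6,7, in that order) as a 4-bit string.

s1: b1⊕b3⊕b5⊕b7 = 1⊕1⊕0⊕1 = 1
s2: b2⊕b3⊕b6⊕b7 = 1⊕1⊕1⊕1 = 0
s4: b4⊕b5⊕b6⊕b7 = 0⊕0⊕1⊕1 = 0
Syndrome (s4...s1) = 001 → position 1.
Flip bit 1: corrected codeword = 0110011
Data bits at positions 3,5,6,7: 1011

1011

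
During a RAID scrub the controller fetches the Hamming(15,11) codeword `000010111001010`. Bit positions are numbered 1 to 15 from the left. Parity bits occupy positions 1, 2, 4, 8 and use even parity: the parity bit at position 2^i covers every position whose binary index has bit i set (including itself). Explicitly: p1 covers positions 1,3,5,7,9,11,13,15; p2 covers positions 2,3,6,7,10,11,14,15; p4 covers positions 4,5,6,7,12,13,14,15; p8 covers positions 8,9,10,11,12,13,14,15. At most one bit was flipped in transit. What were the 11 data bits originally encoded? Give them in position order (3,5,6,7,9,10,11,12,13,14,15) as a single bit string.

01011001010

s1: b1⊕b3⊕b5⊕b7⊕b9⊕b11⊕b13⊕b15 = 0⊕0⊕1⊕1⊕1⊕0⊕0⊕0 = 1
s2: b2⊕b3⊕b6⊕b7⊕b10⊕b11⊕b14⊕b15 = 0⊕0⊕0⊕1⊕0⊕0⊕1⊕0 = 0
s4: b4⊕b5⊕b6⊕b7⊕b12⊕b13⊕b14⊕b15 = 0⊕1⊕0⊕1⊕1⊕0⊕1⊕0 = 0
s8: b8⊕b9⊕b10⊕b11⊕b12⊕b13⊕b14⊕b15 = 1⊕1⊕0⊕0⊕1⊕0⊕1⊕0 = 0
Syndrome (s8...s1) = 0001 → position 1.
Flip bit 1: corrected codeword = 100010111001010
Data bits at positions 3,5,6,7,9,10,11,12,13,14,15: 01011001010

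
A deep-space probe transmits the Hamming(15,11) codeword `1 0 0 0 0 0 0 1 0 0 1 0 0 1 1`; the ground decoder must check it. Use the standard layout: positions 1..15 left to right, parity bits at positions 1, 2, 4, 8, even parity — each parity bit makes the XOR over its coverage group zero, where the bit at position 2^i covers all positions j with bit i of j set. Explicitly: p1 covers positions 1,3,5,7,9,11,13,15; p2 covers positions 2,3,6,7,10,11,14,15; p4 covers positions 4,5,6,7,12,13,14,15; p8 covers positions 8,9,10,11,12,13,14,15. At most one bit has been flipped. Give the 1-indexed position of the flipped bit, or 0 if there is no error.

s1: b1⊕b3⊕b5⊕b7⊕b9⊕b11⊕b13⊕b15 = 1⊕0⊕0⊕0⊕0⊕1⊕0⊕1 = 1
s2: b2⊕b3⊕b6⊕b7⊕b10⊕b11⊕b14⊕b15 = 0⊕0⊕0⊕0⊕0⊕1⊕1⊕1 = 1
s4: b4⊕b5⊕b6⊕b7⊕b12⊕b13⊕b14⊕b15 = 0⊕0⊕0⊕0⊕0⊕0⊕1⊕1 = 0
s8: b8⊕b9⊕b10⊕b11⊕b12⊕b13⊕b14⊕b15 = 1⊕0⊕0⊕1⊕0⊕0⊕1⊕1 = 0
Syndrome (s8...s1) = 0011 → position 3.

3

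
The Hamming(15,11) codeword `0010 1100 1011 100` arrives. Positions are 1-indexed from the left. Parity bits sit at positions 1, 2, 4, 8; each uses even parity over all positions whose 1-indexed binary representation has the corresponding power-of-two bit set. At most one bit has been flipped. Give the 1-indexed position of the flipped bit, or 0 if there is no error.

s1: b1⊕b3⊕b5⊕b7⊕b9⊕b11⊕b13⊕b15 = 0⊕1⊕1⊕0⊕1⊕1⊕1⊕0 = 1
s2: b2⊕b3⊕b6⊕b7⊕b10⊕b11⊕b14⊕b15 = 0⊕1⊕1⊕0⊕0⊕1⊕0⊕0 = 1
s4: b4⊕b5⊕b6⊕b7⊕b12⊕b13⊕b14⊕b15 = 0⊕1⊕1⊕0⊕1⊕1⊕0⊕0 = 0
s8: b8⊕b9⊕b10⊕b11⊕b12⊕b13⊕b14⊕b15 = 0⊕1⊕0⊕1⊕1⊕1⊕0⊕0 = 0
Syndrome (s8...s1) = 0011 → position 3.

3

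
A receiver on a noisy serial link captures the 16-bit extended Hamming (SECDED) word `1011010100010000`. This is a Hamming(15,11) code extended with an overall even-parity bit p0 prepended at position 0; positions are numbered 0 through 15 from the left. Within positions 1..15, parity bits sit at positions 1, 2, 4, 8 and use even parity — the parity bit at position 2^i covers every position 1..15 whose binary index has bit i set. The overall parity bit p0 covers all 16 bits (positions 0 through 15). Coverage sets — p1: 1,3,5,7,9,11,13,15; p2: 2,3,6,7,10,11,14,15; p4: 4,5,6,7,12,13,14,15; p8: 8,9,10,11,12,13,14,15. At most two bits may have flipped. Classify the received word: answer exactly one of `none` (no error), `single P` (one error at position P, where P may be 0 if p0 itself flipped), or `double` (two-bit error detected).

s1: b1⊕b3⊕b5⊕b7⊕b9⊕b11⊕b13⊕b15 = 0⊕1⊕1⊕1⊕0⊕1⊕0⊕0 = 0
s2: b2⊕b3⊕b6⊕b7⊕b10⊕b11⊕b14⊕b15 = 1⊕1⊕0⊕1⊕0⊕1⊕0⊕0 = 0
s4: b4⊕b5⊕b6⊕b7⊕b12⊕b13⊕b14⊕b15 = 0⊕1⊕0⊕1⊕0⊕0⊕0⊕0 = 0
s8: b8⊕b9⊕b10⊕b11⊕b12⊕b13⊕b14⊕b15 = 0⊕0⊕0⊕1⊕0⊕0⊕0⊕0 = 1
Syndrome (s8...s1) = 1000 → position 8.
Overall parity (XOR of all 16 bits, including p0): 1⊕0⊕1⊕1⊕0⊕1⊕0⊕1⊕0⊕0⊕0⊕1⊕0⊕0⊕0⊕0 = 0
Overall=0, syndrome position=8 → double-bit error detected (uncorrectable).

double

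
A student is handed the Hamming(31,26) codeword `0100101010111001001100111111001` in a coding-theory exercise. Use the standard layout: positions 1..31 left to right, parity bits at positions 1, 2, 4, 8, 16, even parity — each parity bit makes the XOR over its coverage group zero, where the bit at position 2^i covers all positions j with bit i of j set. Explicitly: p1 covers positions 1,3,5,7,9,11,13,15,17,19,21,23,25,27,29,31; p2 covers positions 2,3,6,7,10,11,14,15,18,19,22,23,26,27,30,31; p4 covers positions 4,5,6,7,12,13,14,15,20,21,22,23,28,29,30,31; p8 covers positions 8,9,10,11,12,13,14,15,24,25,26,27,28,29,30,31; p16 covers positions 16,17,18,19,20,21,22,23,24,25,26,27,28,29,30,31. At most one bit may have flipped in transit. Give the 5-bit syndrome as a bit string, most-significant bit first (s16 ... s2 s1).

00000

s1: b1⊕b3⊕b5⊕b7⊕b9⊕b11⊕b13⊕b15⊕b17⊕b19⊕b21⊕b23⊕b25⊕b27⊕b29⊕b31 = 0⊕0⊕1⊕1⊕1⊕1⊕1⊕0⊕0⊕1⊕0⊕1⊕1⊕1⊕0⊕1 = 0
s2: b2⊕b3⊕b6⊕b7⊕b10⊕b11⊕b14⊕b15⊕b18⊕b19⊕b22⊕b23⊕b26⊕b27⊕b30⊕b31 = 1⊕0⊕0⊕1⊕0⊕1⊕0⊕0⊕0⊕1⊕0⊕1⊕1⊕1⊕0⊕1 = 0
s4: b4⊕b5⊕b6⊕b7⊕b12⊕b13⊕b14⊕b15⊕b20⊕b21⊕b22⊕b23⊕b28⊕b29⊕b30⊕b31 = 0⊕1⊕0⊕1⊕1⊕1⊕0⊕0⊕1⊕0⊕0⊕1⊕1⊕0⊕0⊕1 = 0
s8: b8⊕b9⊕b10⊕b11⊕b12⊕b13⊕b14⊕b15⊕b24⊕b25⊕b26⊕b27⊕b28⊕b29⊕b30⊕b31 = 0⊕1⊕0⊕1⊕1⊕1⊕0⊕0⊕1⊕1⊕1⊕1⊕1⊕0⊕0⊕1 = 0
s16: b16⊕b17⊕b18⊕b19⊕b20⊕b21⊕b22⊕b23⊕b24⊕b25⊕b26⊕b27⊕b28⊕b29⊕b30⊕b31 = 1⊕0⊕0⊕1⊕1⊕0⊕0⊕1⊕1⊕1⊕1⊕1⊕1⊕0⊕0⊕1 = 0
Syndrome (s16...s1) = 00000 → position 0 (no error).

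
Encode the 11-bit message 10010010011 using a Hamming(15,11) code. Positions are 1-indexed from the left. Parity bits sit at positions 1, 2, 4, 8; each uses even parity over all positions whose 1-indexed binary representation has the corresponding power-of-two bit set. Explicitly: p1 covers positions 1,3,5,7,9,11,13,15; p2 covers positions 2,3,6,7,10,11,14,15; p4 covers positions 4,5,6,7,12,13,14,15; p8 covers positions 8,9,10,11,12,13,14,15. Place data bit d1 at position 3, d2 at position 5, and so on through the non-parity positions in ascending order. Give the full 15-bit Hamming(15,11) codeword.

Place data bits at non-power-of-two positions: b3=1, b5=0, b6=0, b7=1, b9=0, b10=0, b11=1, b12=0, b13=0, b14=1, b15=1.
p1 = XOR of data positions {3,5,7,9,11,13,15} = 1⊕0⊕1⊕0⊕1⊕0⊕1 = 0
p2 = XOR of data positions {3,6,7,10,11,14,15} = 1⊕0⊕1⊕0⊕1⊕1⊕1 = 1
p4 = XOR of data positions {5,6,7,12,13,14,15} = 0⊕0⊕1⊕0⊕0⊕1⊕1 = 1
p8 = XOR of data positions {9,10,11,12,13,14,15} = 0⊕0⊕1⊕0⊕0⊕1⊕1 = 1
Codeword b1..b15 = 011100110010011

011100110010011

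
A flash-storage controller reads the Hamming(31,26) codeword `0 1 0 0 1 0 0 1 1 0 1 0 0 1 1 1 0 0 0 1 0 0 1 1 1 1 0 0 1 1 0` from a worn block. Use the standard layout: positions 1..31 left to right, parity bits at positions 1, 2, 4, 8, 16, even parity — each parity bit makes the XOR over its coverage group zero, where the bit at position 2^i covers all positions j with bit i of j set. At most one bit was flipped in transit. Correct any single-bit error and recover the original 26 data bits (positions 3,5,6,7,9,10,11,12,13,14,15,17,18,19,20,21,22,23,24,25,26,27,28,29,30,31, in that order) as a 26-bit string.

s1: b1⊕b3⊕b5⊕b7⊕b9⊕b11⊕b13⊕b15⊕b17⊕b19⊕b21⊕b23⊕b25⊕b27⊕b29⊕b31 = 0⊕0⊕1⊕0⊕1⊕1⊕0⊕1⊕0⊕0⊕0⊕1⊕1⊕0⊕1⊕0 = 1
s2: b2⊕b3⊕b6⊕b7⊕b10⊕b11⊕b14⊕b15⊕b18⊕b19⊕b22⊕b23⊕b26⊕b27⊕b30⊕b31 = 1⊕0⊕0⊕0⊕0⊕1⊕1⊕1⊕0⊕0⊕0⊕1⊕1⊕0⊕1⊕0 = 1
s4: b4⊕b5⊕b6⊕b7⊕b12⊕b13⊕b14⊕b15⊕b20⊕b21⊕b22⊕b23⊕b28⊕b29⊕b30⊕b31 = 0⊕1⊕0⊕0⊕0⊕0⊕1⊕1⊕1⊕0⊕0⊕1⊕0⊕1⊕1⊕0 = 1
s8: b8⊕b9⊕b10⊕b11⊕b12⊕b13⊕b14⊕b15⊕b24⊕b25⊕b26⊕b27⊕b28⊕b29⊕b30⊕b31 = 1⊕1⊕0⊕1⊕0⊕0⊕1⊕1⊕1⊕1⊕1⊕0⊕0⊕1⊕1⊕0 = 0
s16: b16⊕b17⊕b18⊕b19⊕b20⊕b21⊕b22⊕b23⊕b24⊕b25⊕b26⊕b27⊕b28⊕b29⊕b30⊕b31 = 1⊕0⊕0⊕0⊕1⊕0⊕0⊕1⊕1⊕1⊕1⊕0⊕0⊕1⊕1⊕0 = 0
Syndrome (s16...s1) = 00111 → position 7.
Flip bit 7: corrected codeword = 0100101110100111000100111100110
Data bits at positions 3,5,6,7,9,10,11,12,13,14,15,17,18,19,20,21,22,23,24,25,26,27,28,29,30,31: 01011010011000100111100110

01011010011000100111100110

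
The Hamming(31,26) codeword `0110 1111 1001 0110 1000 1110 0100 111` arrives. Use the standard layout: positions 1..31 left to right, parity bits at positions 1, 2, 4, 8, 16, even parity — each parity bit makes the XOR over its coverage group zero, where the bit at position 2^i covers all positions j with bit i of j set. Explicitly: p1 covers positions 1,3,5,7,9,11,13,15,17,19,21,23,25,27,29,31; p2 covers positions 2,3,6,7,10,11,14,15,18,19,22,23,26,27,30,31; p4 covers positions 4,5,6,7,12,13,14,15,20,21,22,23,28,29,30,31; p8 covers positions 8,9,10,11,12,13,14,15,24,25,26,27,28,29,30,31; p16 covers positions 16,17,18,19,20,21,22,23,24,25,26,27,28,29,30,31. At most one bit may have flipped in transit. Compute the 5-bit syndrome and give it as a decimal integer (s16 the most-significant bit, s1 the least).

s1: b1⊕b3⊕b5⊕b7⊕b9⊕b11⊕b13⊕b15⊕b17⊕b19⊕b21⊕b23⊕b25⊕b27⊕b29⊕b31 = 0⊕1⊕1⊕1⊕1⊕0⊕0⊕1⊕1⊕0⊕1⊕1⊕0⊕0⊕1⊕1 = 0
s2: b2⊕b3⊕b6⊕b7⊕b10⊕b11⊕b14⊕b15⊕b18⊕b19⊕b22⊕b23⊕b26⊕b27⊕b30⊕b31 = 1⊕1⊕1⊕1⊕0⊕0⊕1⊕1⊕0⊕0⊕1⊕1⊕1⊕0⊕1⊕1 = 1
s4: b4⊕b5⊕b6⊕b7⊕b12⊕b13⊕b14⊕b15⊕b20⊕b21⊕b22⊕b23⊕b28⊕b29⊕b30⊕b31 = 0⊕1⊕1⊕1⊕1⊕0⊕1⊕1⊕0⊕1⊕1⊕1⊕0⊕1⊕1⊕1 = 0
s8: b8⊕b9⊕b10⊕b11⊕b12⊕b13⊕b14⊕b15⊕b24⊕b25⊕b26⊕b27⊕b28⊕b29⊕b30⊕b31 = 1⊕1⊕0⊕0⊕1⊕0⊕1⊕1⊕0⊕0⊕1⊕0⊕0⊕1⊕1⊕1 = 1
s16: b16⊕b17⊕b18⊕b19⊕b20⊕b21⊕b22⊕b23⊕b24⊕b25⊕b26⊕b27⊕b28⊕b29⊕b30⊕b31 = 0⊕1⊕0⊕0⊕0⊕1⊕1⊕1⊕0⊕0⊕1⊕0⊕0⊕1⊕1⊕1 = 0
Syndrome (s16...s1) = 01010 → position 10.

10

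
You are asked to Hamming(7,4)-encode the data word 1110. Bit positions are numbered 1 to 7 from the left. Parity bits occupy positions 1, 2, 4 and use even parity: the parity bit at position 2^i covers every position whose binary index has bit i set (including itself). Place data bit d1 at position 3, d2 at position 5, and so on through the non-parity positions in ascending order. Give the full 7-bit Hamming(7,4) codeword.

Place data bits at non-power-of-two positions: b3=1, b5=1, b6=1, b7=0.
p1 = XOR of data positions {3,5,7} = 1⊕1⊕0 = 0
p2 = XOR of data positions {3,6,7} = 1⊕1⊕0 = 0
p4 = XOR of data positions {5,6,7} = 1⊕1⊕0 = 0
Codeword b1..b7 = 0010110

0010110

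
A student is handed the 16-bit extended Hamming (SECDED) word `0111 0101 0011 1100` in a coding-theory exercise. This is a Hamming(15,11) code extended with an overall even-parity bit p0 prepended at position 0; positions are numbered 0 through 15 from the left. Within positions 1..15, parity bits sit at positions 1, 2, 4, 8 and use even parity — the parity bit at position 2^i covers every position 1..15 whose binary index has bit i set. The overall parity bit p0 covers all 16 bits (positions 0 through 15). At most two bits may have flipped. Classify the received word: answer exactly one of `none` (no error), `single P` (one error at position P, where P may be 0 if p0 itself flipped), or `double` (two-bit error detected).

s1: b1⊕b3⊕b5⊕b7⊕b9⊕b11⊕b13⊕b15 = 1⊕1⊕1⊕1⊕0⊕1⊕1⊕0 = 0
s2: b2⊕b3⊕b6⊕b7⊕b10⊕b11⊕b14⊕b15 = 1⊕1⊕0⊕1⊕1⊕1⊕0⊕0 = 1
s4: b4⊕b5⊕b6⊕b7⊕b12⊕b13⊕b14⊕b15 = 0⊕1⊕0⊕1⊕1⊕1⊕0⊕0 = 0
s8: b8⊕b9⊕b10⊕b11⊕b12⊕b13⊕b14⊕b15 = 0⊕0⊕1⊕1⊕1⊕1⊕0⊕0 = 0
Syndrome (s8...s1) = 0010 → position 2.
Overall parity (XOR of all 16 bits, including p0): 0⊕1⊕1⊕1⊕0⊕1⊕0⊕1⊕0⊕0⊕1⊕1⊕1⊕1⊕0⊕0 = 1
Overall=1, syndrome position=2 → single-bit error at position 2.

single 2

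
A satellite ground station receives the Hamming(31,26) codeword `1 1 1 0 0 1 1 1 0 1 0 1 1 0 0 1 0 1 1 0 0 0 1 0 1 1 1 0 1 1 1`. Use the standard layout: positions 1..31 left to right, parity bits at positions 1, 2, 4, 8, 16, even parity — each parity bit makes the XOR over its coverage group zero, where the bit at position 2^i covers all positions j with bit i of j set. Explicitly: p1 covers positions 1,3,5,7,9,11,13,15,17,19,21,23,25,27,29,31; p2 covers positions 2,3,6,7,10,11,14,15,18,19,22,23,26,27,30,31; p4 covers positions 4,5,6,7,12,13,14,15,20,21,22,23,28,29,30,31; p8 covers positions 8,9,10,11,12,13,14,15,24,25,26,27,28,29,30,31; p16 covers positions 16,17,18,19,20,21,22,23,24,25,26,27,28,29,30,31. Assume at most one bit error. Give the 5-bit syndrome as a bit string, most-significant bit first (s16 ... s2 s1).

00000

s1: b1⊕b3⊕b5⊕b7⊕b9⊕b11⊕b13⊕b15⊕b17⊕b19⊕b21⊕b23⊕b25⊕b27⊕b29⊕b31 = 1⊕1⊕0⊕1⊕0⊕0⊕1⊕0⊕0⊕1⊕0⊕1⊕1⊕1⊕1⊕1 = 0
s2: b2⊕b3⊕b6⊕b7⊕b10⊕b11⊕b14⊕b15⊕b18⊕b19⊕b22⊕b23⊕b26⊕b27⊕b30⊕b31 = 1⊕1⊕1⊕1⊕1⊕0⊕0⊕0⊕1⊕1⊕0⊕1⊕1⊕1⊕1⊕1 = 0
s4: b4⊕b5⊕b6⊕b7⊕b12⊕b13⊕b14⊕b15⊕b20⊕b21⊕b22⊕b23⊕b28⊕b29⊕b30⊕b31 = 0⊕0⊕1⊕1⊕1⊕1⊕0⊕0⊕0⊕0⊕0⊕1⊕0⊕1⊕1⊕1 = 0
s8: b8⊕b9⊕b10⊕b11⊕b12⊕b13⊕b14⊕b15⊕b24⊕b25⊕b26⊕b27⊕b28⊕b29⊕b30⊕b31 = 1⊕0⊕1⊕0⊕1⊕1⊕0⊕0⊕0⊕1⊕1⊕1⊕0⊕1⊕1⊕1 = 0
s16: b16⊕b17⊕b18⊕b19⊕b20⊕b21⊕b22⊕b23⊕b24⊕b25⊕b26⊕b27⊕b28⊕b29⊕b30⊕b31 = 1⊕0⊕1⊕1⊕0⊕0⊕0⊕1⊕0⊕1⊕1⊕1⊕0⊕1⊕1⊕1 = 0
Syndrome (s16...s1) = 00000 → position 0 (no error).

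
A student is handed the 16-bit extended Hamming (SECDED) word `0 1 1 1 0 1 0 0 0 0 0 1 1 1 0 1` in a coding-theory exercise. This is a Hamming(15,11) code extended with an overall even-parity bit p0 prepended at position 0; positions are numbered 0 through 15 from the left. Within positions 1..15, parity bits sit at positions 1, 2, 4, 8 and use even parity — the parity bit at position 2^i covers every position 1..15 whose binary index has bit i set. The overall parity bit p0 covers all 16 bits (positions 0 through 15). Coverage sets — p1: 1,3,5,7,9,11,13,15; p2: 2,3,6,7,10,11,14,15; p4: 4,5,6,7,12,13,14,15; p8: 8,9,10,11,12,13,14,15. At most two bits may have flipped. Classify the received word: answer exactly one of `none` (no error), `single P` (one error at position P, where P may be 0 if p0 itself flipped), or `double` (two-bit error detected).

none

s1: b1⊕b3⊕b5⊕b7⊕b9⊕b11⊕b13⊕b15 = 1⊕1⊕1⊕0⊕0⊕1⊕1⊕1 = 0
s2: b2⊕b3⊕b6⊕b7⊕b10⊕b11⊕b14⊕b15 = 1⊕1⊕0⊕0⊕0⊕1⊕0⊕1 = 0
s4: b4⊕b5⊕b6⊕b7⊕b12⊕b13⊕b14⊕b15 = 0⊕1⊕0⊕0⊕1⊕1⊕0⊕1 = 0
s8: b8⊕b9⊕b10⊕b11⊕b12⊕b13⊕b14⊕b15 = 0⊕0⊕0⊕1⊕1⊕1⊕0⊕1 = 0
Syndrome (s8...s1) = 0000 → position 0 (no error).
Overall parity (XOR of all 16 bits, including p0): 0⊕1⊕1⊕1⊕0⊕1⊕0⊕0⊕0⊕0⊕0⊕1⊕1⊕1⊕0⊕1 = 0
Overall=0, syndrome position=0 → no error.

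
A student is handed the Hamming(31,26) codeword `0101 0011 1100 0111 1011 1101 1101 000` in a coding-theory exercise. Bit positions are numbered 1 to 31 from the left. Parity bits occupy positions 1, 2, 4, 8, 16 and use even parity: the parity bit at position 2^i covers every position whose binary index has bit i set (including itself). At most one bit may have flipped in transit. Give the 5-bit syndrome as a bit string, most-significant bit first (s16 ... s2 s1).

s1: b1⊕b3⊕b5⊕b7⊕b9⊕b11⊕b13⊕b15⊕b17⊕b19⊕b21⊕b23⊕b25⊕b27⊕b29⊕b31 = 0⊕0⊕0⊕1⊕1⊕0⊕0⊕1⊕1⊕1⊕1⊕0⊕1⊕0⊕0⊕0 = 1
s2: b2⊕b3⊕b6⊕b7⊕b10⊕b11⊕b14⊕b15⊕b18⊕b19⊕b22⊕b23⊕b26⊕b27⊕b30⊕b31 = 1⊕0⊕0⊕1⊕1⊕0⊕1⊕1⊕0⊕1⊕1⊕0⊕1⊕0⊕0⊕0 = 0
s4: b4⊕b5⊕b6⊕b7⊕b12⊕b13⊕b14⊕b15⊕b20⊕b21⊕b22⊕b23⊕b28⊕b29⊕b30⊕b31 = 1⊕0⊕0⊕1⊕0⊕0⊕1⊕1⊕1⊕1⊕1⊕0⊕1⊕0⊕0⊕0 = 0
s8: b8⊕b9⊕b10⊕b11⊕b12⊕b13⊕b14⊕b15⊕b24⊕b25⊕b26⊕b27⊕b28⊕b29⊕b30⊕b31 = 1⊕1⊕1⊕0⊕0⊕0⊕1⊕1⊕1⊕1⊕1⊕0⊕1⊕0⊕0⊕0 = 1
s16: b16⊕b17⊕b18⊕b19⊕b20⊕b21⊕b22⊕b23⊕b24⊕b25⊕b26⊕b27⊕b28⊕b29⊕b30⊕b31 = 1⊕1⊕0⊕1⊕1⊕1⊕1⊕0⊕1⊕1⊕1⊕0⊕1⊕0⊕0⊕0 = 0
Syndrome (s16...s1) = 01001 → position 9.

01001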